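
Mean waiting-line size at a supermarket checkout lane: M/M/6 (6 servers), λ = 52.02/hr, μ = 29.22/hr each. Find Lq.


a = λ/μ = 1.7803; ρ = a/6 = 0.2967
P₀ = 0.168467
Lq = P₀·a^c·ρ / (c!·(1−ρ)²) = 0.168467·31.83764·0.2967/(720·0.49461)
= 0.004469

Final: 0.004469


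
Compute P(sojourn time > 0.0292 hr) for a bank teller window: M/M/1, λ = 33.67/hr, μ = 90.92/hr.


W ~ Exponential(μ−λ) for M/M/1.
μ − λ = 90.92 − 33.67 = 57.2500
P(W > t) = e^{−(μ−λ)t} = e^{−1.6717} = 0.187927

Final: 0.187927


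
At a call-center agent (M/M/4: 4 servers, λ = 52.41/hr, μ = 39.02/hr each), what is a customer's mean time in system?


a = 1.3432; ρ = 0.3358; P₀ = 0.259523
Lq = P₀·a^c·ρ/(c!(1−ρ)²) = 0.02679
Wq = Lq/λ = 0.02679/52.41 = 0.0005111 hr
W = Wq + 1/μ = 0.0005111 + 0.02563 = 0.02614 hr

Final: 0.02614 hr


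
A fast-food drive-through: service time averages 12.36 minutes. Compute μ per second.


μ = 1/(service time) in consistent units.
1 second = 0.0166667 min, so μ = 0.0166667/12.36 = 0.001348 per second

Final: 0.001348 /sec


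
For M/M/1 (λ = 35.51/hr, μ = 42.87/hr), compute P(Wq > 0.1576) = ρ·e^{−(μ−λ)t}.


ρ = 35.51/42.87 = 0.8283
P(Wq > t) = ρ·e^{−(μ−λ)t} = 0.8283·e^{−1.1599}
= 0.8283·0.313506 = 0.259683

Final: 0.259683


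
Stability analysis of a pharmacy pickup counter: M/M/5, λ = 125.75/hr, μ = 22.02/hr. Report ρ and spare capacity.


Total capacity cμ = 5·22.02 = 110.10/hr
ρ = λ/(cμ) = 125.75/110.10 = 1.1421
Stable ⇔ ρ < 1: NO
Spare capacity = cμ − λ = 110.10 − 125.75 = -15.65/hr

Final: ρ = 1.1421; unstable; margin = -15.65/hr


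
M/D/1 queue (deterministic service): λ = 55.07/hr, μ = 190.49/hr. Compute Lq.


ρ = 55.07/190.49 = 0.2891
M/D/1: Lq = ρ²/(2(1−ρ)) = 0.08358/(2·0.7109) = 0.05878

Final: 0.05878


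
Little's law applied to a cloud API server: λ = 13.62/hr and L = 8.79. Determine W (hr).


W = L/λ = 8.79/13.62 = 0.6454 hr

Final: 0.6454 hr


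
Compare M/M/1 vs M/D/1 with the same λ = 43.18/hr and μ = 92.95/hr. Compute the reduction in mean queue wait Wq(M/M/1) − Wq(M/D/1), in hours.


ρ = 43.18/92.95 = 0.4646
Wq(M/M/1) = ρ/(μ−λ) = 0.4646/49.77 = 0.009334 hr
Wq(M/D/1) = ρ/(2(μ−λ)) = 0.004667 hr
Savings = 0.009334 − 0.004667 = 0.004667 hr

Final: 0.004667 hr


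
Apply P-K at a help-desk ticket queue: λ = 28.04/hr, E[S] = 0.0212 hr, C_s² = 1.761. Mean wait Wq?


ρ = λ·E[S] = 28.04·0.0212 = 0.5944
E[S²] = E[S]²(1+C_s²) = 0.0212²·(1+1.761) = 0.001241
Wq = λ·E[S²]/(2(1−ρ)) = 28.04·0.001241/(2·0.4056) = 0.04290 hr

Final: 0.04290 hr


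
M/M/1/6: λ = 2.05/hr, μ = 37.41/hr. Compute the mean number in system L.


ρ = 2.05/37.41 = 0.05480
L = ρ[1 − (K+1)ρ^K + Kρ^(K+1)] / [(1−ρ)(1−ρ^(K+1))]
Numerator: 0.05480·(1 − 7·0.00000002708 + 6·0.000000001484) = 0.054798
Denominator: (0.9452)·(1.000000) = 0.945202
L = 0.054798/0.945202 = 0.05798

Final: 0.05798


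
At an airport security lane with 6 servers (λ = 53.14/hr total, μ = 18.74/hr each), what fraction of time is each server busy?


ρ = λ/(cμ) = 53.14/(6·18.74) = 53.14/112.44 = 0.4726

Final: 0.4726


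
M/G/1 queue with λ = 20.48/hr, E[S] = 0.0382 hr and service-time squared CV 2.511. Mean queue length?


ρ = λ·E[S] = 20.48·0.0382 = 0.7823
Lq = ρ²(1+C_s²)/(2(1−ρ)) = 0.6120·(1+2.511)/(2·0.2177)
= 0.6120·3.5110/0.4353 = 4.93629

Final: 4.93629


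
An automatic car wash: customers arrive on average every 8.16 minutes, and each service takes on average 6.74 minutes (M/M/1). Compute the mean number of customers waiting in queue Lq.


λ = 60/8.16 = 7.3529 /hr
μ = 60/6.74 = 8.9021 /hr
ρ = λ/μ = 7.3529/8.9021 = 0.8260
Lq = ρ²/(1−ρ) = 0.6822/0.1740 = 3.9205

Final: 3.9205


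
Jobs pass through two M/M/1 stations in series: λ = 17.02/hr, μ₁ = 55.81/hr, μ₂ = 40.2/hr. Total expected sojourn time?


Each node sees arrival rate λ = 17.02/hr (tandem ⇒ throughput preserved).
W₁ = 1/(μ₁−λ) = 1/(55.81−17.02) = 0.02578 hr
W₂ = 1/(μ₂−λ) = 1/(40.2−17.02) = 0.04314 hr
W_total = W₁ + W₂ = 0.02578 + 0.04314 = 0.06892 hr

Final: 0.06892 hr


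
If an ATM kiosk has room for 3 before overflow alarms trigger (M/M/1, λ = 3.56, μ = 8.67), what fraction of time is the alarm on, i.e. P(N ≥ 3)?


ρ = 3.56/8.67 = 0.4106
P(N ≥ n) = ρ^n = 0.4106^3 = 0.069230

Final: 0.069230


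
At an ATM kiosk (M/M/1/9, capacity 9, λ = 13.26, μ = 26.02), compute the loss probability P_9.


ρ = λ/μ = 13.26/26.02 = 0.5096
P_K = (1−ρ)ρ^K/(1−ρ^(K+1)) = (0.4904·0.002318)/(1 − 0.001181)
= 0.001137/0.998819 = 0.001138

Final: 0.001138


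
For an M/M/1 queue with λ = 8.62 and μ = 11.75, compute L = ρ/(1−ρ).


ρ = λ/μ = 8.62/11.75 = 0.7336
L = ρ/(1−ρ) = 0.7336/(1 − 0.7336) = 0.7336/0.2664 = 2.7540

Final: 2.7540


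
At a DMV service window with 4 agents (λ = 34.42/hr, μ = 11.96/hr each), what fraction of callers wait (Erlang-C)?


a = λ/μ = 2.8779; ρ = a/4 = 0.7195
P₀ = 0.045083 (from M/M/c formula)
C(c,a) = [a^c/(c!(1−ρ))]·P₀ = [68.59915/(24·0.2805)]·0.045083
= 10.18934·0.045083 = 0.459368

Final: 0.459368


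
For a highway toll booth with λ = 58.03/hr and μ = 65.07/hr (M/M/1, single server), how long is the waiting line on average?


ρ = 58.03/65.07 = 0.8918
Lq = ρ²/(1−ρ) = 0.7953/0.1082 = 7.3511

Final: 7.3511


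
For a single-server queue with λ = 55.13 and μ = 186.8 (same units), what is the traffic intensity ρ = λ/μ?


ρ = λ/μ = 55.13/186.8 = 0.2951

Final: 0.2951


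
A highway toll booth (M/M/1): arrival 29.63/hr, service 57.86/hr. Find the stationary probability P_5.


ρ = 29.63/57.86 = 0.5121
P_n = (1−ρ)·ρ^n = (1 − 0.5121)·0.5121^5 = 0.4879·0.035218 = 0.017183

Final: 0.017183


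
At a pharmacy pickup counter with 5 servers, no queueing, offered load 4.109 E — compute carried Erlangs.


B(5,4.109) = 0.208783 (Erlang-B)
Carried load = a(1 − B) = 4.109·(1 − 0.208783) = 4.109·0.791217 = 3.2511 E

Final: 3.2511 Erlangs


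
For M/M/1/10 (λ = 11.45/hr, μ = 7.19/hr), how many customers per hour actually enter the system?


ρ = 1.5925; P_K = (1−ρ)ρ^10/(1−ρ^11) = 0.374293
λ_eff = λ(1 − P_K) = 11.45·(1 − 0.374293) = 11.45·0.625707 = 7.1643 /hr

Final: 7.1643 /hr


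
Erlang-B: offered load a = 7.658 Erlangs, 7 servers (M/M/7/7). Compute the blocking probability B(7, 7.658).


B(c,a) = (a^c/c!) / Σ_{k=0}^{c} a^k/k!
a^7/7! = 306.462258
Σ terms (k=0..7): 1.00000 + 7.65800 + 29.32248 + 74.85052 + 143.30133 + 219.48031 + 280.13004 + 306.46226 = 1062.204932
B = 306.462258/1062.204932 = 0.288515

Final: 0.288515


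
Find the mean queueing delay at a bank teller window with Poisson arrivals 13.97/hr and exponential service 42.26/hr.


ρ = 13.97/42.26 = 0.3306
Wq = ρ/(μ−λ) = 0.3306/(42.26 − 13.97) = 0.3306/28.29 = 0.01169 hr

Final: 0.01169 hr


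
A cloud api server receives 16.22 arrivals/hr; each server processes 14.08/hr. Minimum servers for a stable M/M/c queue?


Stability requires cμ > λ ⇔ c > λ/μ.
λ/μ = 16.22/14.08 = 1.1520
Minimum integer c = ⌊1.1520⌋ + 1 = 2
Check: 2·14.08 = 28.16 > 16.22, while 1·14.08 = 14.08 ≤ 16.22

Final: 2 servers


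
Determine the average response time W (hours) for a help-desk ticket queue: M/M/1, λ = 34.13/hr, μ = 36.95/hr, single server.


W = 1/(μ−λ) = 1/(36.95 − 34.13) = 1/2.82 = 0.3546 hr

Final: 0.3546 hr


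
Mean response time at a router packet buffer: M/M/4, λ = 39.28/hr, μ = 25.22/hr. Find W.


a = 1.5575; ρ = 0.3894; P₀ = 0.208263
Lq = P₀·a^c·ρ/(c!(1−ρ)²) = 0.05332
Wq = Lq/λ = 0.05332/39.28 = 0.001358 hr
W = Wq + 1/μ = 0.001358 + 0.03965 = 0.04101 hr

Final: 0.04101 hr


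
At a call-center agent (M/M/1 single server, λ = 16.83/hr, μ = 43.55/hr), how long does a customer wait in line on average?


ρ = 16.83/43.55 = 0.3865
Wq = ρ/(μ−λ) = 0.3865/(43.55 − 16.83) = 0.3865/26.72 = 0.01446 hr

Final: 0.01446 hr


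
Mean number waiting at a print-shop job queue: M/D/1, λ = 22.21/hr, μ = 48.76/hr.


ρ = 22.21/48.76 = 0.4555
M/D/1: Lq = ρ²/(2(1−ρ)) = 0.2075/(2·0.5445) = 0.19052

Final: 0.19052


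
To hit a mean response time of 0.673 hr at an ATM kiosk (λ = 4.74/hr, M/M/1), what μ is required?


W = 1/(μ−λ) ⇒ μ − λ = 1/W = 1/0.673 = 1.4859
μ = λ + 1/W = 4.74 + 1.4859 = 6.2259 per hr

Final: 6.2259 /hr


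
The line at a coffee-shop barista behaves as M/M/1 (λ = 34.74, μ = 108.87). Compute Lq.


ρ = 34.74/108.87 = 0.3191
Lq = ρ²/(1−ρ) = 0.1018/0.6809 = 0.1495

Final: 0.1495


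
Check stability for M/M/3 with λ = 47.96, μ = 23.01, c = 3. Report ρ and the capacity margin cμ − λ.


Total capacity cμ = 3·23.01 = 69.03/hr
ρ = λ/(cμ) = 47.96/69.03 = 0.6948
Stable ⇔ ρ < 1: YES
Spare capacity = cμ − λ = 69.03 − 47.96 = 21.07/hr

Final: ρ = 0.6948; stable; margin = 21.07/hr


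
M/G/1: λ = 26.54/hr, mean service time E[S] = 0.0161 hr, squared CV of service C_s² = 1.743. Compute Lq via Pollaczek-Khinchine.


ρ = λ·E[S] = 26.54·0.0161 = 0.4273
Lq = ρ²(1+C_s²)/(2(1−ρ)) = 0.1826·(1+1.743)/(2·0.5727)
= 0.1826·2.7430/1.1454 = 0.43724

Final: 0.43724


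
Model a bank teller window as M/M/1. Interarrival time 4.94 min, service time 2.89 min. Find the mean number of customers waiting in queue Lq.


λ = 60/4.94 = 12.1457 /hr
μ = 60/2.89 = 20.7612 /hr
ρ = λ/μ = 12.1457/20.7612 = 0.5850
Lq = ρ²/(1−ρ) = 0.3422/0.4150 = 0.8247

Final: 0.8247


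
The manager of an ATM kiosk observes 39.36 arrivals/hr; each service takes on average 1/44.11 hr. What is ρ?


ρ = λ/μ = 39.36/44.11 = 0.8923

Final: 0.8923


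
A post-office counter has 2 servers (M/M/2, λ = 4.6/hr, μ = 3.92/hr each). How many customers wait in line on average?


a = λ/μ = 1.1735; ρ = a/2 = 0.5867
P₀ = 0.260450
Lq = P₀·a^c·ρ / (c!·(1−ρ)²) = 0.260450·1.37703·0.5867/(2·0.17079)
= 0.61606

Final: 0.61606


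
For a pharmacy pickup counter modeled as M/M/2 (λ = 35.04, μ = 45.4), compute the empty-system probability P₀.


a = λ/μ = 35.04/45.4 = 0.7718; ρ = a/c = 0.3859
Σ_{k=0}^{1} a^k/k! (terms k=0..1) = 1.00000 + 0.77181 = 1.77181
Tail: a^2/(2!(1−ρ)) = 0.59568/(2·0.6141) = 0.48501
P₀ = 1/(1.77181 + 0.48501) = 1/2.25681 = 0.443102

Final: 0.443102


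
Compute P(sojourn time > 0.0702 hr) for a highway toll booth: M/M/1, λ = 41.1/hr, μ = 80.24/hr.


W ~ Exponential(μ−λ) for M/M/1.
μ − λ = 80.24 − 41.1 = 39.1400
P(W > t) = e^{−(μ−λ)t} = e^{−2.7476} = 0.064080

Final: 0.064080


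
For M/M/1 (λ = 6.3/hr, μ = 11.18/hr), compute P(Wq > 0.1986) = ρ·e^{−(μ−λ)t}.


ρ = 6.3/11.18 = 0.5635
P(Wq > t) = ρ·e^{−(μ−λ)t} = 0.5635·e^{−0.9692}
= 0.5635·0.379399 = 0.213793

Final: 0.213793


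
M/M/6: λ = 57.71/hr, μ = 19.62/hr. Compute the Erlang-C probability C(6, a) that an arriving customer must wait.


a = λ/μ = 2.9414; ρ = a/6 = 0.4902
P₀ = 0.052011 (from M/M/c formula)
C(c,a) = [a^c/(c!(1−ρ))]·P₀ = [647.60833/(720·0.5098)]·0.052011
= 1.76444·0.052011 = 0.091770

Final: 0.091770


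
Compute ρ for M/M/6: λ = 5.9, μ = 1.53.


ρ = λ/(cμ) = 5.9/(6·1.53) = 5.9/9.18 = 0.6427

Final: 0.6427


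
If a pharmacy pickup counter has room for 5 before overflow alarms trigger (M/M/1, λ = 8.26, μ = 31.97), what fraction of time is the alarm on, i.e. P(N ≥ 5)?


ρ = 8.26/31.97 = 0.2584
P(N ≥ n) = ρ^n = 0.2584^5 = 0.001151

Final: 0.001151


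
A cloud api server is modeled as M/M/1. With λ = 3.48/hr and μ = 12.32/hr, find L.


ρ = λ/μ = 3.48/12.32 = 0.2825
L = ρ/(1−ρ) = 0.2825/(1 − 0.2825) = 0.2825/0.7175 = 0.3937

Final: 0.3937


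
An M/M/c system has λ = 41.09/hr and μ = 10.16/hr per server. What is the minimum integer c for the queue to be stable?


Stability requires cμ > λ ⇔ c > λ/μ.
λ/μ = 41.09/10.16 = 4.0443
Minimum integer c = ⌊4.0443⌋ + 1 = 5
Check: 5·10.16 = 50.80 > 41.09, while 4·10.16 = 40.64 ≤ 41.09

Final: 5 servers


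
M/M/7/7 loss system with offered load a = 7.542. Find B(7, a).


B(c,a) = (a^c/c!) / Σ_{k=0}^{c} a^k/k!
a^7/7! = 275.407118
Σ terms (k=0..7): 1.00000 + 7.54200 + 28.44088 + 71.50038 + 134.81396 + 203.35338 + 255.61520 + 275.40712 = 977.672916
B = 275.407118/977.672916 = 0.281697

Final: 0.281697


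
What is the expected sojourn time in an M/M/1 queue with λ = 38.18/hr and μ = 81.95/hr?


W = 1/(μ−λ) = 1/(81.95 − 38.18) = 1/43.77 = 0.02285 hr

Final: 0.02285 hr


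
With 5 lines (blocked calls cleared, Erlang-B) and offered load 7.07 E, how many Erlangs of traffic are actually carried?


B(5,7.07) = 0.428828 (Erlang-B)
Carried load = a(1 − B) = 7.07·(1 − 0.428828) = 7.07·0.571172 = 4.0382 E

Final: 4.0382 Erlangs


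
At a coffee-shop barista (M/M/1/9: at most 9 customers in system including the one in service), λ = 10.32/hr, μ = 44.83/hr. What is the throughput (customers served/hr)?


ρ = 0.2302; P_K = (1−ρ)ρ^9/(1−ρ^10) = 0.000001398
λ_eff = λ(1 − P_K) = 10.32·(1 − 0.000001398) = 10.32·0.999999 = 10.3200 /hr

Final: 10.3200 /hr


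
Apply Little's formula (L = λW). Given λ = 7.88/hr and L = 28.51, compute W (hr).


W = L/λ = 28.51/7.88 = 3.6180 hr

Final: 3.6180 hr


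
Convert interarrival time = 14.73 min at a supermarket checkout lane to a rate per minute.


λ = 1/(interarrival time) in consistent units.
1 minute = 1 min, so λ = 1/14.73 = 0.06789 per minute

Final: 0.06789 /min


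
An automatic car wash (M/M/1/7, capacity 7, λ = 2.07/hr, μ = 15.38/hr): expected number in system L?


ρ = 2.07/15.38 = 0.1346
L = ρ[1 − (K+1)ρ^K + Kρ^(K+1)] / [(1−ρ)(1−ρ^(K+1))]
Numerator: 0.1346·(1 − 8·0.0000008000 + 7·0.0000001077) = 0.134590
Denominator: (0.8654)·(1.000000) = 0.865410
L = 0.134590/0.865410 = 0.1555

Final: 0.1555


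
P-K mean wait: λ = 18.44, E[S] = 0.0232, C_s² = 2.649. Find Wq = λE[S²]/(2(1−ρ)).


ρ = λ·E[S] = 18.44·0.0232 = 0.4278
E[S²] = E[S]²(1+C_s²) = 0.0232²·(1+2.649) = 0.001964
Wq = λ·E[S²]/(2(1−ρ)) = 18.44·0.001964/(2·0.5722) = 0.03165 hr

Final: 0.03165 hr


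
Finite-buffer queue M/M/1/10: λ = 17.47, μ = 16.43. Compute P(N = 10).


ρ = λ/μ = 17.47/16.43 = 1.0633
P_K = (1−ρ)ρ^K/(1−ρ^(K+1)) = (-0.06330·1.847368)/(1 − 1.964304)
= -0.116936/-0.964304 = 0.121265

Final: 0.121265


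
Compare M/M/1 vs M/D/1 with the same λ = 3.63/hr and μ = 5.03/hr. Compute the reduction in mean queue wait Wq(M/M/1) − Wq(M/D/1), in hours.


ρ = 3.63/5.03 = 0.7217
Wq(M/M/1) = ρ/(μ−λ) = 0.7217/1.40 = 0.51548 hr
Wq(M/D/1) = ρ/(2(μ−λ)) = 0.25774 hr
Savings = 0.51548 − 0.25774 = 0.25774 hr

Final: 0.25774 hr


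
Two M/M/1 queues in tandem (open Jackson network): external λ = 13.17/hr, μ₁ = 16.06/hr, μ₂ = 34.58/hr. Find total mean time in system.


Each node sees arrival rate λ = 13.17/hr (tandem ⇒ throughput preserved).
W₁ = 1/(μ₁−λ) = 1/(16.06−13.17) = 0.34602 hr
W₂ = 1/(μ₂−λ) = 1/(34.58−13.17) = 0.04671 hr
W_total = W₁ + W₂ = 0.34602 + 0.04671 = 0.39273 hr

Final: 0.39273 hr


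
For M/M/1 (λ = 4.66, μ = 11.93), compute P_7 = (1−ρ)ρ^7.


ρ = 4.66/11.93 = 0.3906
P_n = (1−ρ)·ρ^n = (1 − 0.3906)·0.3906^7 = 0.6094·0.001387 = 0.0008455

Final: 0.0008455


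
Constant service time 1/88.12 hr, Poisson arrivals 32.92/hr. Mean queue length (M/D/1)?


ρ = 32.92/88.12 = 0.3736
M/D/1: Lq = ρ²/(2(1−ρ)) = 0.1396/(2·0.6264) = 0.11140

Final: 0.11140


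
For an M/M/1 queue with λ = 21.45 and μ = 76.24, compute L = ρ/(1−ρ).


ρ = λ/μ = 21.45/76.24 = 0.2813
L = ρ/(1−ρ) = 0.2813/(1 − 0.2813) = 0.2813/0.7187 = 0.3915

Final: 0.3915


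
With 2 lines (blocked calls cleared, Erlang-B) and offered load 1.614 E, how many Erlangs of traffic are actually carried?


B(2,1.614) = 0.332567 (Erlang-B)
Carried load = a(1 − B) = 1.614·(1 − 0.332567) = 1.614·0.667433 = 1.0772 E

Final: 1.0772 Erlangs


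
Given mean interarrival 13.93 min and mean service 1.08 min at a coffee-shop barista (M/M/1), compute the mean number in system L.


λ = 60/13.93 = 4.3073 /hr
μ = 60/1.08 = 55.5556 /hr
ρ = λ/μ = 4.3073/55.5556 = 0.07753
L = ρ/(1−ρ) = 0.07753/0.9225 = 0.08405

Final: 0.08405


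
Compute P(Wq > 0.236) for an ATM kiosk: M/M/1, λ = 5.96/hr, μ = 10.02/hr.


ρ = 5.96/10.02 = 0.5948
P(Wq > t) = ρ·e^{−(μ−λ)t} = 0.5948·e^{−0.9582}
= 0.5948·0.383598 = 0.228168

Final: 0.228168


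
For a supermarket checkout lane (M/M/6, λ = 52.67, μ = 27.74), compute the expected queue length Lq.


a = λ/μ = 1.8987; ρ = a/6 = 0.3165
P₀ = 0.149602
Lq = P₀·a^c·ρ / (c!·(1−ρ)²) = 0.149602·46.85341·0.3165/(720·0.46724)
= 0.006593

Final: 0.006593


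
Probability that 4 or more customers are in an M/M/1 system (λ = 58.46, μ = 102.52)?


ρ = 58.46/102.52 = 0.5702
P(N ≥ n) = ρ^n = 0.5702^4 = 0.105731

Final: 0.105731


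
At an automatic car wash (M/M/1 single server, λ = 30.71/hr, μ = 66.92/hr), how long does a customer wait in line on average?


ρ = 30.71/66.92 = 0.4589
Wq = ρ/(μ−λ) = 0.4589/(66.92 − 30.71) = 0.4589/36.21 = 0.01267 hr

Final: 0.01267 hr


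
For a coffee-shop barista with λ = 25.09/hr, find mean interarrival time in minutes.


Mean interarrival time = 1/λ = 1/25.09 hour = 0.03986 hour
In minutes: 0.03986 × 60 = 2.3914 min

Final: 2.3914 min


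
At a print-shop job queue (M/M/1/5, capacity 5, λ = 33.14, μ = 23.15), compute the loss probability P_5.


ρ = λ/μ = 33.14/23.15 = 1.4315
P_K = (1−ρ)ρ^K/(1−ρ^(K+1)) = (-0.4315·6.011842)/(1 − 8.606153)
= -2.594311/-7.606153 = 0.341081

Final: 0.341081


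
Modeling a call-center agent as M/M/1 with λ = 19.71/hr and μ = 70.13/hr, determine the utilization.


ρ = λ/μ = 19.71/70.13 = 0.2810

Final: 0.2810


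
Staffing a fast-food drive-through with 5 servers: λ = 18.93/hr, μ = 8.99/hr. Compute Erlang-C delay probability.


a = λ/μ = 2.1057; ρ = a/5 = 0.4211
P₀ = 0.120573 (from M/M/c formula)
C(c,a) = [a^c/(c!(1−ρ))]·P₀ = [41.39564/(120·0.5789)]·0.120573
= 0.59593·0.120573 = 0.071853

Final: 0.071853


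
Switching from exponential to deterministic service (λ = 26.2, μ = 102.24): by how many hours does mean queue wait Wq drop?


ρ = 26.2/102.24 = 0.2563
Wq(M/M/1) = ρ/(μ−λ) = 0.2563/76.04 = 0.003370 hr
Wq(M/D/1) = ρ/(2(μ−λ)) = 0.001685 hr
Savings = 0.003370 − 0.001685 = 0.001685 hr

Final: 0.001685 hr


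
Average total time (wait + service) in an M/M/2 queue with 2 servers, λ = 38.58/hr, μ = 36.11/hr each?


a = 1.0684; ρ = 0.5342; P₀ = 0.303610
Lq = P₀·a^c·ρ/(c!(1−ρ)²) = 0.42664
Wq = Lq/λ = 0.42664/38.58 = 0.01106 hr
W = Wq + 1/μ = 0.01106 + 0.02769 = 0.03875 hr

Final: 0.03875 hr


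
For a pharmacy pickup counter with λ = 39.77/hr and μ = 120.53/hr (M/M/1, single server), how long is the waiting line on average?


ρ = 39.77/120.53 = 0.3300
Lq = ρ²/(1−ρ) = 0.1089/0.6700 = 0.1625

Final: 0.1625


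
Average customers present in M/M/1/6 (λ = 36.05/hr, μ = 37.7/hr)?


ρ = 36.05/37.7 = 0.9562
L = ρ[1 − (K+1)ρ^K + Kρ^(K+1)] / [(1−ρ)(1−ρ^(K+1))]
Numerator: 0.9562·(1 − 7·0.764511 + 6·0.731051) = 0.033209
Denominator: (0.04377)·(0.268949) = 0.011771
L = 0.033209/0.011771 = 2.8213

Final: 2.8213


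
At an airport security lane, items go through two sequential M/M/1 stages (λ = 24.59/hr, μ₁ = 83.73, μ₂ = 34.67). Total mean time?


Each node sees arrival rate λ = 24.59/hr (tandem ⇒ throughput preserved).
W₁ = 1/(μ₁−λ) = 1/(83.73−24.59) = 0.01691 hr
W₂ = 1/(μ₂−λ) = 1/(34.67−24.59) = 0.09921 hr
W_total = W₁ + W₂ = 0.01691 + 0.09921 = 0.11612 hr

Final: 0.11612 hr


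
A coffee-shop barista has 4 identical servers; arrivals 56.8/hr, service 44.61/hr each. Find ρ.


ρ = λ/(cμ) = 56.8/(4·44.61) = 56.8/178.44 = 0.3183

Final: 0.3183


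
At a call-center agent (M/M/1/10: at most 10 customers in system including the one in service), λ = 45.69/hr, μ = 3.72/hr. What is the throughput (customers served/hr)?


ρ = 12.2823; P_K = (1−ρ)ρ^10/(1−ρ^11) = 0.918582
λ_eff = λ(1 − P_K) = 45.69·(1 − 0.918582) = 45.69·0.081418 = 3.7200 /hr

Final: 3.7200 /hr


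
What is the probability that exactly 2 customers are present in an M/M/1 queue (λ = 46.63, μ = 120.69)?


ρ = 46.63/120.69 = 0.3864
P_n = (1−ρ)·ρ^n = (1 − 0.3864)·0.3864^2 = 0.6136·0.149275 = 0.091601

Final: 0.091601


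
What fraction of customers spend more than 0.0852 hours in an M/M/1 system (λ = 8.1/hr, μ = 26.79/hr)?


W ~ Exponential(μ−λ) for M/M/1.
μ − λ = 26.79 − 8.1 = 18.6900
P(W > t) = e^{−(μ−λ)t} = e^{−1.5924} = 0.203439

Final: 0.203439


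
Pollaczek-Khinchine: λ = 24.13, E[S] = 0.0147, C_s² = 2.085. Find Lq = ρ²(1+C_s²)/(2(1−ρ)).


ρ = λ·E[S] = 24.13·0.0147 = 0.3547
Lq = ρ²(1+C_s²)/(2(1−ρ)) = 0.1258·(1+2.085)/(2·0.6453)
= 0.1258·3.0850/1.2906 = 0.30076

Final: 0.30076


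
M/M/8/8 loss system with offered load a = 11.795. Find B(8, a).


B(c,a) = (a^c/c!) / Σ_{k=0}^{c} a^k/k!
a^8/8! = 9291.012371
Σ terms (k=0..8): 1.00000 + 11.79500 + 69.56101 + 273.49071 + 806.45574 + 1902.42910 + 3739.85854 + 6301.66163 + 9291.01237 = 22397.264109
B = 9291.012371/22397.264109 = 0.414828

Final: 0.414828


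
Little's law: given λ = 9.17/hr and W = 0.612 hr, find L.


L = λW = 9.17·0.612 = 5.6120

Final: 5.6120


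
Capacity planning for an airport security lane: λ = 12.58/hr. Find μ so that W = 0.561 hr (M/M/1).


W = 1/(μ−λ) ⇒ μ − λ = 1/W = 1/0.561 = 1.7825
μ = λ + 1/W = 12.58 + 1.7825 = 14.3625 per hr

Final: 14.3625 /hr


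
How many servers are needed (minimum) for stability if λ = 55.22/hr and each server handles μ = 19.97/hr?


Stability requires cμ > λ ⇔ c > λ/μ.
λ/μ = 55.22/19.97 = 2.7651
Minimum integer c = ⌊2.7651⌋ + 1 = 3
Check: 3·19.97 = 59.91 > 55.22, while 2·19.97 = 39.94 ≤ 55.22

Final: 3 servers


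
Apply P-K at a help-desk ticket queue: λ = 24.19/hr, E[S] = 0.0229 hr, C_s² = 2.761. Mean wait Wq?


ρ = λ·E[S] = 24.19·0.0229 = 0.5540
E[S²] = E[S]²(1+C_s²) = 0.0229²·(1+2.761) = 0.001972
Wq = λ·E[S²]/(2(1−ρ)) = 24.19·0.001972/(2·0.4460) = 0.05348 hr

Final: 0.05348 hr


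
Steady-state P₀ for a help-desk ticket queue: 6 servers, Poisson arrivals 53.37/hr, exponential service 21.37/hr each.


a = λ/μ = 53.37/21.37 = 2.4974; ρ = a/c = 0.4162
Σ_{k=0}^{5} a^k/k! (terms k=0..5) = 1.00000 + 2.49743 + 3.11857 + 2.59613 + 1.62091 + 0.80962 = 11.64266
Tail: a^6/(6!(1−ρ)) = 242.63647/(720·0.5838) = 0.57728
P₀ = 1/(11.64266 + 0.57728) = 1/12.21994 = 0.081833

Final: 0.081833


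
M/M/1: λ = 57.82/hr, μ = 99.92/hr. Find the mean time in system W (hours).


W = 1/(μ−λ) = 1/(99.92 − 57.82) = 1/42.10 = 0.02375 hr

Final: 0.02375 hr


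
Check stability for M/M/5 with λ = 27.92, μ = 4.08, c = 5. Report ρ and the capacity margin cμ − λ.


Total capacity cμ = 5·4.08 = 20.40/hr
ρ = λ/(cμ) = 27.92/20.40 = 1.3686
Stable ⇔ ρ < 1: NO
Spare capacity = cμ − λ = 20.40 − 27.92 = -7.52/hr

Final: ρ = 1.3686; unstable; margin = -7.52/hr


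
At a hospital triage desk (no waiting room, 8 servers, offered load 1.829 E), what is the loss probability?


B(c,a) = (a^c/c!) / Σ_{k=0}^{c} a^k/k!
a^8/8! = 0.003106
Σ terms (k=0..8): 1.00000 + 1.82900 + 1.67262 + 1.01974 + 0.46628 + 0.17056 + 0.05199 + 0.01359 + 0.003106 = 6.226887
B = 0.003106/6.226887 = 0.0004988

Final: 0.0004988


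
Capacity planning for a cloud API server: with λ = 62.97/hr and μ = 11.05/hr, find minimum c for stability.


Stability requires cμ > λ ⇔ c > λ/μ.
λ/μ = 62.97/11.05 = 5.6986
Minimum integer c = ⌊5.6986⌋ + 1 = 6
Check: 6·11.05 = 66.30 > 62.97, while 5·11.05 = 55.25 ≤ 62.97

Final: 6 servers


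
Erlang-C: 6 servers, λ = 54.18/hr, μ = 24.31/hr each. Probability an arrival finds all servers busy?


a = λ/μ = 2.2287; ρ = a/6 = 0.3715
P₀ = 0.107360 (from M/M/c formula)
C(c,a) = [a^c/(c!(1−ρ))]·P₀ = [122.55309/(720·0.6285)]·0.107360
= 0.27080·0.107360 = 0.029074

Final: 0.029074


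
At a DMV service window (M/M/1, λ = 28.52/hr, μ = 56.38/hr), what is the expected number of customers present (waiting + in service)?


ρ = λ/μ = 28.52/56.38 = 0.5059
L = ρ/(1−ρ) = 0.5059/(1 − 0.5059) = 0.5059/0.4941 = 1.0237

Final: 1.0237


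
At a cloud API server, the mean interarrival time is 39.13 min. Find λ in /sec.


λ = 1/(interarrival time) in consistent units.
1 second = 0.0166667 min, so λ = 0.0166667/39.13 = 0.0004259 per second

Final: 0.0004259 /sec


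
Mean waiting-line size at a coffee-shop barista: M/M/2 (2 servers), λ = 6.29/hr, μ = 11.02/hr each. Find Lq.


a = λ/μ = 0.5708; ρ = a/2 = 0.2854
P₀ = 0.555948
Lq = P₀·a^c·ρ / (c!·(1−ρ)²) = 0.555948·0.32579·0.2854/(2·0.51067)
= 0.05061

Final: 0.05061


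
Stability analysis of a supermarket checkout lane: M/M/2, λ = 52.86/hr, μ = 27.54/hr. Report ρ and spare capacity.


Total capacity cμ = 2·27.54 = 55.08/hr
ρ = λ/(cμ) = 52.86/55.08 = 0.9597
Stable ⇔ ρ < 1: YES
Spare capacity = cμ − λ = 55.08 − 52.86 = 2.22/hr

Final: ρ = 0.9597; stable; margin = 2.22/hr


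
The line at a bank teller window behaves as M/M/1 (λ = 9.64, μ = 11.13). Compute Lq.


ρ = 9.64/11.13 = 0.8661
Lq = ρ²/(1−ρ) = 0.7502/0.1339 = 5.6037

Final: 5.6037


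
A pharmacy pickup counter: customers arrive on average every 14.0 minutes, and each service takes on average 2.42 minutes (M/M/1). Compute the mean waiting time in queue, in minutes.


λ = 60/14.0 = 4.2857 /hr
μ = 60/2.42 = 24.7934 /hr
ρ = λ/μ = 4.2857/24.7934 = 0.1729
Wq = ρ/(μ−λ) = 0.1729/(24.7934−4.2857) = 0.008429 hr
In minutes: 0.008429·60 = 0.5057 min

Final: 0.5057 min


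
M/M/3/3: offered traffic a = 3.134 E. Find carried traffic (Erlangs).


B(3,3.134) = 0.361920 (Erlang-B)
Carried load = a(1 − B) = 3.134·(1 − 0.361920) = 3.134·0.638080 = 1.9997 E

Final: 1.9997 Erlangs


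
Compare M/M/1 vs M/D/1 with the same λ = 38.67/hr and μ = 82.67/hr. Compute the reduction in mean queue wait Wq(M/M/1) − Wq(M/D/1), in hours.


ρ = 38.67/82.67 = 0.4678
Wq(M/M/1) = ρ/(μ−λ) = 0.4678/44.00 = 0.01063 hr
Wq(M/D/1) = ρ/(2(μ−λ)) = 0.005315 hr
Savings = 0.01063 − 0.005315 = 0.005315 hr

Final: 0.005315 hr


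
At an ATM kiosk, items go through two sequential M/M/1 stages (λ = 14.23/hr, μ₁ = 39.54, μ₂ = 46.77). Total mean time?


Each node sees arrival rate λ = 14.23/hr (tandem ⇒ throughput preserved).
W₁ = 1/(μ₁−λ) = 1/(39.54−14.23) = 0.03951 hr
W₂ = 1/(μ₂−λ) = 1/(46.77−14.23) = 0.03073 hr
W_total = W₁ + W₂ = 0.03951 + 0.03073 = 0.07024 hr

Final: 0.07024 hr


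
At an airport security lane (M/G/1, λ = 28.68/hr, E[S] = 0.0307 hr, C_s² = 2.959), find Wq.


ρ = λ·E[S] = 28.68·0.0307 = 0.8805
E[S²] = E[S]²(1+C_s²) = 0.0307²·(1+2.959) = 0.003731
Wq = λ·E[S²]/(2(1−ρ)) = 28.68·0.003731/(2·0.1195) = 0.44767 hr

Final: 0.44767 hr


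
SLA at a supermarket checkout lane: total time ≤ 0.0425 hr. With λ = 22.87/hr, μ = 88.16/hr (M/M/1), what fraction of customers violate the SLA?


W ~ Exponential(μ−λ) for M/M/1.
μ − λ = 88.16 − 22.87 = 65.2900
P(W > t) = e^{−(μ−λ)t} = e^{−2.7748} = 0.062360

Final: 0.062360


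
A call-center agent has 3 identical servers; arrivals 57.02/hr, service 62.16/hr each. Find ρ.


ρ = λ/(cμ) = 57.02/(3·62.16) = 57.02/186.48 = 0.3058

Final: 0.3058


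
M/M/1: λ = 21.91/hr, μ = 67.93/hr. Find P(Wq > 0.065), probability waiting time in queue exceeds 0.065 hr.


ρ = 21.91/67.93 = 0.3225
P(Wq > t) = ρ·e^{−(μ−λ)t} = 0.3225·e^{−2.9913}
= 0.3225·0.050222 = 0.016199

Final: 0.016199


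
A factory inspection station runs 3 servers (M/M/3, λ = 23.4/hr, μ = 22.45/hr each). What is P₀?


a = λ/μ = 23.4/22.45 = 1.0423; ρ = a/c = 0.3474
Σ_{k=0}^{2} a^k/k! (terms k=0..2) = 1.00000 + 1.04232 + 0.54321 = 2.58553
Tail: a^3/(3!(1−ρ)) = 1.13240/(6·0.6526) = 0.28922
P₀ = 1/(2.58553 + 0.28922) = 1/2.87475 = 0.347857

Final: 0.347857


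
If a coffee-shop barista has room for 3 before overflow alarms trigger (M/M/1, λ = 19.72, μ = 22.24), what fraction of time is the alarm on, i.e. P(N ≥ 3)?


ρ = 19.72/22.24 = 0.8867
P(N ≥ n) = ρ^n = 0.8867^3 = 0.697134

Final: 0.697134


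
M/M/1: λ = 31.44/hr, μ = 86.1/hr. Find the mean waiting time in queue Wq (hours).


ρ = 31.44/86.1 = 0.3652
Wq = ρ/(μ−λ) = 0.3652/(86.1 − 31.44) = 0.3652/54.66 = 0.006681 hr

Final: 0.006681 hr


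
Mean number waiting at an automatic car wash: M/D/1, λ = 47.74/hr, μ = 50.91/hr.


ρ = 47.74/50.91 = 0.9377
M/D/1: Lq = ρ²/(2(1−ρ)) = 0.8793/(2·0.06227) = 7.06110

Final: 7.06110


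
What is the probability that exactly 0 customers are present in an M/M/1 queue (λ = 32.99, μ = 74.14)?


ρ = 32.99/74.14 = 0.4450
P_n = (1−ρ)·ρ^n = (1 − 0.4450)·0.4450^0 = 0.5550·1.000000 = 0.555031

Final: 0.555031


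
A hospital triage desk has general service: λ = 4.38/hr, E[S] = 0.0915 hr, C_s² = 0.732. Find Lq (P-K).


ρ = λ·E[S] = 4.38·0.0915 = 0.4008
Lq = ρ²(1+C_s²)/(2(1−ρ)) = 0.1606·(1+0.732)/(2·0.5992)
= 0.1606·1.7320/1.1985 = 0.23212

Final: 0.23212


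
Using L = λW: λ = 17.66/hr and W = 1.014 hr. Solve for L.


L = λW = 17.66·1.014 = 17.9072

Final: 17.9072


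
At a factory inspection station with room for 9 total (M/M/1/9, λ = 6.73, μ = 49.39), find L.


ρ = 6.73/49.39 = 0.1363
L = ρ[1 − (K+1)ρ^K + Kρ^(K+1)] / [(1−ρ)(1−ρ^(K+1))]
Numerator: 0.1363·(1 − 10·0.00000001620 + 9·0.000000002207) = 0.136262
Denominator: (0.8637)·(1.000000) = 0.863738
L = 0.136262/0.863738 = 0.1578

Final: 0.1578


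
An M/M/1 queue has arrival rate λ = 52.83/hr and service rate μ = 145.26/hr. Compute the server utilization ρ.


ρ = λ/μ = 52.83/145.26 = 0.3637

Final: 0.3637


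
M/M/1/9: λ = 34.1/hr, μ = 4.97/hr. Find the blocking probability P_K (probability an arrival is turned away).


ρ = λ/μ = 34.1/4.97 = 6.8612
P_K = (1−ρ)ρ^K/(1−ρ^(K+1)) = (-5.8612·33696276.433432)/(1 − 231195779.955744)
= -197499503.522312/-231195778.955744 = 0.854252

Final: 0.854252


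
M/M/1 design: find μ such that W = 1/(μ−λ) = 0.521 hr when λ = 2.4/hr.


W = 1/(μ−λ) ⇒ μ − λ = 1/W = 1/0.521 = 1.9194
μ = λ + 1/W = 2.4 + 1.9194 = 4.3194 per hr

Final: 4.3194 /hr


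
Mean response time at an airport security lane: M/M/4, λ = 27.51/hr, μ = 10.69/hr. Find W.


a = 2.5734; ρ = 0.6434; P₀ = 0.067344
Lq = P₀·a^c·ρ/(c!(1−ρ)²) = 0.62248
Wq = Lq/λ = 0.62248/27.51 = 0.02263 hr
W = Wq + 1/μ = 0.02263 + 0.09355 = 0.11617 hr

Final: 0.11617 hr


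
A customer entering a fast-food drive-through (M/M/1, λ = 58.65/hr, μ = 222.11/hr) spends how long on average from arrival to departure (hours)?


W = 1/(μ−λ) = 1/(222.11 − 58.65) = 1/163.46 = 0.006118 hr

Final: 0.006118 hr


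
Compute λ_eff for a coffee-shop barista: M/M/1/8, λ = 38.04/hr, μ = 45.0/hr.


ρ = 0.8453; P_K = (1−ρ)ρ^8/(1−ρ^9) = 0.051732
λ_eff = λ(1 − P_K) = 38.04·(1 − 0.051732) = 38.04·0.948268 = 36.0721 /hr

Final: 36.0721 /hr


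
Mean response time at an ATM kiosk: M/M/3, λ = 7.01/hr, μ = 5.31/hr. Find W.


a = 1.3202; ρ = 0.4401; P₀ = 0.257974
Lq = P₀·a^c·ρ/(c!(1−ρ)²) = 0.13884
Wq = Lq/λ = 0.13884/7.01 = 0.01981 hr
W = Wq + 1/μ = 0.01981 + 0.18832 = 0.20813 hr

Final: 0.20813 hr


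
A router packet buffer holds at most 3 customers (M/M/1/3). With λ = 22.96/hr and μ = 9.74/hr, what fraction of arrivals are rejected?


ρ = λ/μ = 22.96/9.74 = 2.3573
P_K = (1−ρ)ρ^K/(1−ρ^(K+1)) = (-1.3573·13.099019)/(1 − 30.878181)
= -17.779162/-29.878181 = 0.595055

Final: 0.595055


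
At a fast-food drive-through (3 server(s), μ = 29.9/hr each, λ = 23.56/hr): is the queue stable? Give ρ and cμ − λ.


Total capacity cμ = 3·29.9 = 89.70/hr
ρ = λ/(cμ) = 23.56/89.70 = 0.2627
Stable ⇔ ρ < 1: YES
Spare capacity = cμ − λ = 89.70 − 23.56 = 66.14/hr

Final: ρ = 0.2627; stable; margin = 66.14/hr


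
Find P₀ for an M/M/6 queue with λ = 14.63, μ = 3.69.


a = λ/μ = 14.63/3.69 = 3.9648; ρ = a/c = 0.6608
Σ_{k=0}^{5} a^k/k! (terms k=0..5) = 1.00000 + 3.96477 + 7.85970 + 10.38730 + 10.29581 + 8.16410 = 41.67168
Tail: a^6/(6!(1−ρ)) = 3884.25524/(720·0.3392) = 15.90424
P₀ = 1/(41.67168 + 15.90424) = 1/57.57592 = 0.017368

Final: 0.017368


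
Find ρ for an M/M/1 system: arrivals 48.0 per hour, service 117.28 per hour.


ρ = λ/μ = 48.0/117.28 = 0.4093

Final: 0.4093


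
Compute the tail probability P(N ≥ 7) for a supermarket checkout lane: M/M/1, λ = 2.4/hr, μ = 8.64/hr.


ρ = 2.4/8.64 = 0.2778
P(N ≥ n) = ρ^n = 0.2778^7 = 0.0001276

Final: 0.0001276


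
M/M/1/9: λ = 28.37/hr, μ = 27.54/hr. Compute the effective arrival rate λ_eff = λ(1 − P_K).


ρ = 1.0301; P_K = (1−ρ)ρ^9/(1−ρ^10) = 0.113881
λ_eff = λ(1 − P_K) = 28.37·(1 − 0.113881) = 28.37·0.886119 = 25.1392 /hr

Final: 25.1392 /hr


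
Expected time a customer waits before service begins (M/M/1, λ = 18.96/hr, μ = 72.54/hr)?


ρ = 18.96/72.54 = 0.2614
Wq = ρ/(μ−λ) = 0.2614/(72.54 − 18.96) = 0.2614/53.58 = 0.004878 hr

Final: 0.004878 hr


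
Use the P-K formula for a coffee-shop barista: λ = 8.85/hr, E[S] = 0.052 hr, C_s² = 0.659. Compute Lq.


ρ = λ·E[S] = 8.85·0.052 = 0.4602
Lq = ρ²(1+C_s²)/(2(1−ρ)) = 0.2118·(1+0.659)/(2·0.5398)
= 0.2118·1.6590/1.0796 = 0.32544

Final: 0.32544


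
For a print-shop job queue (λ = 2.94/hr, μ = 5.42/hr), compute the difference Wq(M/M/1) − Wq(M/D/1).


ρ = 2.94/5.42 = 0.5424
Wq(M/M/1) = ρ/(μ−λ) = 0.5424/2.48 = 0.21872 hr
Wq(M/D/1) = ρ/(2(μ−λ)) = 0.10936 hr
Savings = 0.21872 − 0.10936 = 0.10936 hr

Final: 0.10936 hr


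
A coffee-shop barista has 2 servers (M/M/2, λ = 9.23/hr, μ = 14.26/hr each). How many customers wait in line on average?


a = λ/μ = 0.6473; ρ = a/2 = 0.3236
P₀ = 0.510993
Lq = P₀·a^c·ρ / (c!·(1−ρ)²) = 0.510993·0.41895·0.3236/(2·0.45747)
= 0.07572

Final: 0.07572


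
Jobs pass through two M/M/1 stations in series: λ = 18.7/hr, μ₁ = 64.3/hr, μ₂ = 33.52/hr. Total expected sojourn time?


Each node sees arrival rate λ = 18.7/hr (tandem ⇒ throughput preserved).
W₁ = 1/(μ₁−λ) = 1/(64.3−18.7) = 0.02193 hr
W₂ = 1/(μ₂−λ) = 1/(33.52−18.7) = 0.06748 hr
W_total = W₁ + W₂ = 0.02193 + 0.06748 = 0.08941 hr

Final: 0.08941 hr


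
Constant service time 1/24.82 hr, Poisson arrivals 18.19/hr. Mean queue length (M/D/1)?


ρ = 18.19/24.82 = 0.7329
M/D/1: Lq = ρ²/(2(1−ρ)) = 0.5371/(2·0.2671) = 1.00536

Final: 1.00536


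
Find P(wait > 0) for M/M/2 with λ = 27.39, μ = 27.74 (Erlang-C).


a = λ/μ = 0.9874; ρ = a/2 = 0.4937
P₀ = 0.338965 (from M/M/c formula)
C(c,a) = [a^c/(c!(1−ρ))]·P₀ = [0.97492/(2·0.5063)]·0.338965
= 0.96278·0.338965 = 0.326347

Final: 0.326347


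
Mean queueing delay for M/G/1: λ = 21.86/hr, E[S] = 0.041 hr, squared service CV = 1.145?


ρ = λ·E[S] = 21.86·0.041 = 0.8963
E[S²] = E[S]²(1+C_s²) = 0.041²·(1+1.145) = 0.003606
Wq = λ·E[S²]/(2(1−ρ)) = 21.86·0.003606/(2·0.1037) = 0.37990 hr

Final: 0.37990 hr


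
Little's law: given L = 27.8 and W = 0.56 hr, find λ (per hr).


λ = L/W = 27.8/0.56 = 49.6429 /hr

Final: 49.6429 /hr


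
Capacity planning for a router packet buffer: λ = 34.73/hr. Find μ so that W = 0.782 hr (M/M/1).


W = 1/(μ−λ) ⇒ μ − λ = 1/W = 1/0.782 = 1.2788
μ = λ + 1/W = 34.73 + 1.2788 = 36.0088 per hr

Final: 36.0088 /hr


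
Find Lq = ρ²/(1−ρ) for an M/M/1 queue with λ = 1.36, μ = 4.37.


ρ = 1.36/4.37 = 0.3112
Lq = ρ²/(1−ρ) = 0.09685/0.6888 = 0.1406

Final: 0.1406


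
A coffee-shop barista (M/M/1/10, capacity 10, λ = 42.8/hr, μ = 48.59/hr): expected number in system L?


ρ = 42.8/48.59 = 0.8808
L = ρ[1 − (K+1)ρ^K + Kρ^(K+1)] / [(1−ρ)(1−ρ^(K+1))]
Numerator: 0.8808·(1 − 11·0.281170 + 10·0.247666) = 0.338055
Denominator: (0.1192)·(0.752334) = 0.089648
L = 0.338055/0.089648 = 3.7709

Final: 3.7709


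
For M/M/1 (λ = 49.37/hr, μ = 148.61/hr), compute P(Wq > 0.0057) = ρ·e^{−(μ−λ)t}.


ρ = 49.37/148.61 = 0.3322
P(Wq > t) = ρ·e^{−(μ−λ)t} = 0.3322·e^{−0.5657}
= 0.3322·0.567981 = 0.188690

Final: 0.188690


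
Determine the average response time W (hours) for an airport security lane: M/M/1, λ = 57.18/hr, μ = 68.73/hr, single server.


W = 1/(μ−λ) = 1/(68.73 − 57.18) = 1/11.55 = 0.08658 hr

Final: 0.08658 hr


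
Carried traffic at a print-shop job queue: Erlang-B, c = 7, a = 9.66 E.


B(7,9.66) = 0.393553 (Erlang-B)
Carried load = a(1 − B) = 9.66·(1 − 0.393553) = 9.66·0.606447 = 5.8583 E

Final: 5.8583 Erlangs


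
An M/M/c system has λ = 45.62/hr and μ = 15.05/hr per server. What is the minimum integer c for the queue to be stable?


Stability requires cμ > λ ⇔ c > λ/μ.
λ/μ = 45.62/15.05 = 3.0312
Minimum integer c = ⌊3.0312⌋ + 1 = 4
Check: 4·15.05 = 60.20 > 45.62, while 3·15.05 = 45.15 ≤ 45.62

Final: 4 servers


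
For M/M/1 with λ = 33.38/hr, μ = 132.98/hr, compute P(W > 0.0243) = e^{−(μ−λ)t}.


W ~ Exponential(μ−λ) for M/M/1.
μ − λ = 132.98 − 33.38 = 99.6000
P(W > t) = e^{−(μ−λ)t} = e^{−2.4203} = 0.088897

Final: 0.088897


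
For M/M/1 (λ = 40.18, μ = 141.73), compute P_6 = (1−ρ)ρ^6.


ρ = 40.18/141.73 = 0.2835
P_n = (1−ρ)·ρ^n = (1 − 0.2835)·0.2835^6 = 0.7165·0.0005191 = 0.0003720

Final: 0.0003720


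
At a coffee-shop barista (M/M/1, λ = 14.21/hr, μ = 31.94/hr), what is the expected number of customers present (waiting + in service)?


ρ = λ/μ = 14.21/31.94 = 0.4449
L = ρ/(1−ρ) = 0.4449/(1 − 0.4449) = 0.4449/0.5551 = 0.8015

Final: 0.8015


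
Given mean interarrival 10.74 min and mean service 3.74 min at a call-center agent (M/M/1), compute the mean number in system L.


λ = 60/10.74 = 5.5866 /hr
μ = 60/3.74 = 16.0428 /hr
ρ = λ/μ = 5.5866/16.0428 = 0.3482
L = ρ/(1−ρ) = 0.3482/0.6518 = 0.5343

Final: 0.5343


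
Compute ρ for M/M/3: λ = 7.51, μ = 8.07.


ρ = λ/(cμ) = 7.51/(3·8.07) = 7.51/24.21 = 0.3102

Final: 0.3102


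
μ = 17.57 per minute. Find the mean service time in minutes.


Mean service time = 1/μ = 1/17.57 minute = 0.05692 minute
In minutes: 0.05692 × 1 = 0.05692 min

Final: 0.05692 min


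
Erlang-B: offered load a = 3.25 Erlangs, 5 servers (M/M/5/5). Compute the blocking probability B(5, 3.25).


B(c,a) = (a^c/c!) / Σ_{k=0}^{c} a^k/k!
a^5/5! = 3.021590
Σ terms (k=0..5): 1.00000 + 3.25000 + 5.28125 + 5.72135 + 4.64860 + 3.02159 = 22.922795
B = 3.021590/22.922795 = 0.131816

Final: 0.131816


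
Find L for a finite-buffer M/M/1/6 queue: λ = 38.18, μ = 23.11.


ρ = 38.18/23.11 = 1.6521
L = ρ[1 − (K+1)ρ^K + Kρ^(K+1)] / [(1−ρ)(1−ρ^(K+1))]
Numerator: 1.6521·(1 − 7·20.333675 + 6·33.593237) = 99.495490
Denominator: (-0.6521)·(-32.593237) = 21.254006
L = 99.495490/21.254006 = 4.6813

Final: 4.6813


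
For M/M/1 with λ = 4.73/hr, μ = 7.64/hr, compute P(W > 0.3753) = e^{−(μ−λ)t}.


W ~ Exponential(μ−λ) for M/M/1.
μ − λ = 7.64 − 4.73 = 2.9100
P(W > t) = e^{−(μ−λ)t} = e^{−1.0921} = 0.335503

Final: 0.335503
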